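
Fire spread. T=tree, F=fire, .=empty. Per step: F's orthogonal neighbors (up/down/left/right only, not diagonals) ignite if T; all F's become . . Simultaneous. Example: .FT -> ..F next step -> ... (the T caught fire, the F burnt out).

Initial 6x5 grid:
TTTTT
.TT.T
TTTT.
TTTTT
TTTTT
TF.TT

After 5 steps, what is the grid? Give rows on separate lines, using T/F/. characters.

Step 1: 2 trees catch fire, 1 burn out
  TTTTT
  .TT.T
  TTTT.
  TTTTT
  TFTTT
  F..TT
Step 2: 3 trees catch fire, 2 burn out
  TTTTT
  .TT.T
  TTTT.
  TFTTT
  F.FTT
  ...TT
Step 3: 4 trees catch fire, 3 burn out
  TTTTT
  .TT.T
  TFTT.
  F.FTT
  ...FT
  ...TT
Step 4: 6 trees catch fire, 4 burn out
  TTTTT
  .FT.T
  F.FT.
  ...FT
  ....F
  ...FT
Step 5: 5 trees catch fire, 6 burn out
  TFTTT
  ..F.T
  ...F.
  ....F
  .....
  ....F

TFTTT
..F.T
...F.
....F
.....
....F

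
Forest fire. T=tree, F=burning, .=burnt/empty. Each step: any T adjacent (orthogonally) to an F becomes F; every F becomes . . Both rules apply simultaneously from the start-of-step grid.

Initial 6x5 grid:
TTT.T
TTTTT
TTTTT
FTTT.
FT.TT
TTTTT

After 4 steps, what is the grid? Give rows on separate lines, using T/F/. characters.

Step 1: 4 trees catch fire, 2 burn out
  TTT.T
  TTTTT
  FTTTT
  .FTT.
  .F.TT
  FTTTT
Step 2: 4 trees catch fire, 4 burn out
  TTT.T
  FTTTT
  .FTTT
  ..FT.
  ...TT
  .FTTT
Step 3: 5 trees catch fire, 4 burn out
  FTT.T
  .FTTT
  ..FTT
  ...F.
  ...TT
  ..FTT
Step 4: 5 trees catch fire, 5 burn out
  .FT.T
  ..FTT
  ...FT
  .....
  ...FT
  ...FT

.FT.T
..FTT
...FT
.....
...FT
...FT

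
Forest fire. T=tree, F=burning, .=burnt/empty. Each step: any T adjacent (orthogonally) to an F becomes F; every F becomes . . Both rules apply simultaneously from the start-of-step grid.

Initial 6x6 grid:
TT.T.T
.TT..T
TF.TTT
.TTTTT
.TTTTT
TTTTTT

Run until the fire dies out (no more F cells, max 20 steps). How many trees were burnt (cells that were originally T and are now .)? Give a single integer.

Answer: 26

Derivation:
Step 1: +3 fires, +1 burnt (F count now 3)
Step 2: +4 fires, +3 burnt (F count now 4)
Step 3: +4 fires, +4 burnt (F count now 4)
Step 4: +5 fires, +4 burnt (F count now 5)
Step 5: +4 fires, +5 burnt (F count now 4)
Step 6: +3 fires, +4 burnt (F count now 3)
Step 7: +2 fires, +3 burnt (F count now 2)
Step 8: +1 fires, +2 burnt (F count now 1)
Step 9: +0 fires, +1 burnt (F count now 0)
Fire out after step 9
Initially T: 27, now '.': 35
Total burnt (originally-T cells now '.'): 26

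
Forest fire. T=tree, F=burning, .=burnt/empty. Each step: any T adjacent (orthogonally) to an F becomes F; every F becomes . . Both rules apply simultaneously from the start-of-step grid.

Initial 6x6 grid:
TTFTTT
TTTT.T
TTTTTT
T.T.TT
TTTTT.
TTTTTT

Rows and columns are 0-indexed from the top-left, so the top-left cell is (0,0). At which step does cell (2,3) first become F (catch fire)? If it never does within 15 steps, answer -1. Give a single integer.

Step 1: cell (2,3)='T' (+3 fires, +1 burnt)
Step 2: cell (2,3)='T' (+5 fires, +3 burnt)
Step 3: cell (2,3)='F' (+5 fires, +5 burnt)
  -> target ignites at step 3
Step 4: cell (2,3)='.' (+4 fires, +5 burnt)
Step 5: cell (2,3)='.' (+6 fires, +4 burnt)
Step 6: cell (2,3)='.' (+5 fires, +6 burnt)
Step 7: cell (2,3)='.' (+2 fires, +5 burnt)
Step 8: cell (2,3)='.' (+1 fires, +2 burnt)
Step 9: cell (2,3)='.' (+0 fires, +1 burnt)
  fire out at step 9

3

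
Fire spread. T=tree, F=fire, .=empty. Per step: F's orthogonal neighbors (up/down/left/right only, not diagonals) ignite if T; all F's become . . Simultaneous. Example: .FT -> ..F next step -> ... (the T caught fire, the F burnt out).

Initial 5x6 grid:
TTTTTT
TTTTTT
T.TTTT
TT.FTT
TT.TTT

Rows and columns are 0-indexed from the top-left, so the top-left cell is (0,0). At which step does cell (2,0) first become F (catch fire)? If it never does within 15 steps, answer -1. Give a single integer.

Step 1: cell (2,0)='T' (+3 fires, +1 burnt)
Step 2: cell (2,0)='T' (+5 fires, +3 burnt)
Step 3: cell (2,0)='T' (+5 fires, +5 burnt)
Step 4: cell (2,0)='T' (+4 fires, +5 burnt)
Step 5: cell (2,0)='T' (+3 fires, +4 burnt)
Step 6: cell (2,0)='F' (+2 fires, +3 burnt)
  -> target ignites at step 6
Step 7: cell (2,0)='.' (+1 fires, +2 burnt)
Step 8: cell (2,0)='.' (+2 fires, +1 burnt)
Step 9: cell (2,0)='.' (+1 fires, +2 burnt)
Step 10: cell (2,0)='.' (+0 fires, +1 burnt)
  fire out at step 10

6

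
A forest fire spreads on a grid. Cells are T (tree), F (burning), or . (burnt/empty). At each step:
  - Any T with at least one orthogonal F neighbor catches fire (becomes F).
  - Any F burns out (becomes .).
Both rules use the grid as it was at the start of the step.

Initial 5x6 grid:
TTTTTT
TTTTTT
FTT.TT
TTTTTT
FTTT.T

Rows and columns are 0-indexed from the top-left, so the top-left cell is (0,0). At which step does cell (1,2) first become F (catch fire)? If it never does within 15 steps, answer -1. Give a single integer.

Step 1: cell (1,2)='T' (+4 fires, +2 burnt)
Step 2: cell (1,2)='T' (+5 fires, +4 burnt)
Step 3: cell (1,2)='F' (+4 fires, +5 burnt)
  -> target ignites at step 3
Step 4: cell (1,2)='.' (+3 fires, +4 burnt)
Step 5: cell (1,2)='.' (+3 fires, +3 burnt)
Step 6: cell (1,2)='.' (+4 fires, +3 burnt)
Step 7: cell (1,2)='.' (+3 fires, +4 burnt)
Step 8: cell (1,2)='.' (+0 fires, +3 burnt)
  fire out at step 8

3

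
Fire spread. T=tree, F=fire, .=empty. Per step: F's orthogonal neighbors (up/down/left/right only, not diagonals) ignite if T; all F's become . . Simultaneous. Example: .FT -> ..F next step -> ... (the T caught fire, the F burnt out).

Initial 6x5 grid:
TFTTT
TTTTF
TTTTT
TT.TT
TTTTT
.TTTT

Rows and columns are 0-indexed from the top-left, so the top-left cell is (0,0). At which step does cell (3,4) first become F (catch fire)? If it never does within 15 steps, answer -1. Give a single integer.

Step 1: cell (3,4)='T' (+6 fires, +2 burnt)
Step 2: cell (3,4)='F' (+6 fires, +6 burnt)
  -> target ignites at step 2
Step 3: cell (3,4)='.' (+5 fires, +6 burnt)
Step 4: cell (3,4)='.' (+4 fires, +5 burnt)
Step 5: cell (3,4)='.' (+4 fires, +4 burnt)
Step 6: cell (3,4)='.' (+1 fires, +4 burnt)
Step 7: cell (3,4)='.' (+0 fires, +1 burnt)
  fire out at step 7

2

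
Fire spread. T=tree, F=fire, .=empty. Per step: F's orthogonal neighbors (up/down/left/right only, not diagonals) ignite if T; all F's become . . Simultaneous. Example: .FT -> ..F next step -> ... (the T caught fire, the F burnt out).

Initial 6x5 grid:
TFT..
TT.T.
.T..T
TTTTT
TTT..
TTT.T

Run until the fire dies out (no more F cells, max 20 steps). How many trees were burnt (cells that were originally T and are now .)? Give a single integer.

Answer: 17

Derivation:
Step 1: +3 fires, +1 burnt (F count now 3)
Step 2: +2 fires, +3 burnt (F count now 2)
Step 3: +1 fires, +2 burnt (F count now 1)
Step 4: +3 fires, +1 burnt (F count now 3)
Step 5: +4 fires, +3 burnt (F count now 4)
Step 6: +3 fires, +4 burnt (F count now 3)
Step 7: +1 fires, +3 burnt (F count now 1)
Step 8: +0 fires, +1 burnt (F count now 0)
Fire out after step 8
Initially T: 19, now '.': 28
Total burnt (originally-T cells now '.'): 17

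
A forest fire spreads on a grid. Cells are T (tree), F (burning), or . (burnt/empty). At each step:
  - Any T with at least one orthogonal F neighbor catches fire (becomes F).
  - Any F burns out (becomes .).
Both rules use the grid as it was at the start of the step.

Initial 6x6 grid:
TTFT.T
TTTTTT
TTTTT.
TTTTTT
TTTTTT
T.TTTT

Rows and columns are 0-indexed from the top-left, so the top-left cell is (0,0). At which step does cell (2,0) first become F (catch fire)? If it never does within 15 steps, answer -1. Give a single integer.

Step 1: cell (2,0)='T' (+3 fires, +1 burnt)
Step 2: cell (2,0)='T' (+4 fires, +3 burnt)
Step 3: cell (2,0)='T' (+5 fires, +4 burnt)
Step 4: cell (2,0)='F' (+6 fires, +5 burnt)
  -> target ignites at step 4
Step 5: cell (2,0)='.' (+6 fires, +6 burnt)
Step 6: cell (2,0)='.' (+4 fires, +6 burnt)
Step 7: cell (2,0)='.' (+3 fires, +4 burnt)
Step 8: cell (2,0)='.' (+1 fires, +3 burnt)
Step 9: cell (2,0)='.' (+0 fires, +1 burnt)
  fire out at step 9

4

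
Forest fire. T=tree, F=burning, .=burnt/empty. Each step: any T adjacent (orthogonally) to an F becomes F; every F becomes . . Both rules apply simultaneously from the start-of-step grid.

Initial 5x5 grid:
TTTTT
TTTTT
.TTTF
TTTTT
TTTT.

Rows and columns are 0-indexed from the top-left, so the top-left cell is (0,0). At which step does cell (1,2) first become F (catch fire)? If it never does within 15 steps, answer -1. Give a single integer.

Step 1: cell (1,2)='T' (+3 fires, +1 burnt)
Step 2: cell (1,2)='T' (+4 fires, +3 burnt)
Step 3: cell (1,2)='F' (+5 fires, +4 burnt)
  -> target ignites at step 3
Step 4: cell (1,2)='.' (+4 fires, +5 burnt)
Step 5: cell (1,2)='.' (+4 fires, +4 burnt)
Step 6: cell (1,2)='.' (+2 fires, +4 burnt)
Step 7: cell (1,2)='.' (+0 fires, +2 burnt)
  fire out at step 7

3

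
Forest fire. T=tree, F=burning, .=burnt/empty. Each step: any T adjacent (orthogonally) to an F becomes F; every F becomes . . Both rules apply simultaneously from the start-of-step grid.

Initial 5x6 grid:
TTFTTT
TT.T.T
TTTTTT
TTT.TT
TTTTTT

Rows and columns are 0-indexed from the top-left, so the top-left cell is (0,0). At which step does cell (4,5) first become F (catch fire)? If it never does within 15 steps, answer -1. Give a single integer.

Step 1: cell (4,5)='T' (+2 fires, +1 burnt)
Step 2: cell (4,5)='T' (+4 fires, +2 burnt)
Step 3: cell (4,5)='T' (+4 fires, +4 burnt)
Step 4: cell (4,5)='T' (+5 fires, +4 burnt)
Step 5: cell (4,5)='T' (+5 fires, +5 burnt)
Step 6: cell (4,5)='T' (+4 fires, +5 burnt)
Step 7: cell (4,5)='F' (+2 fires, +4 burnt)
  -> target ignites at step 7
Step 8: cell (4,5)='.' (+0 fires, +2 burnt)
  fire out at step 8

7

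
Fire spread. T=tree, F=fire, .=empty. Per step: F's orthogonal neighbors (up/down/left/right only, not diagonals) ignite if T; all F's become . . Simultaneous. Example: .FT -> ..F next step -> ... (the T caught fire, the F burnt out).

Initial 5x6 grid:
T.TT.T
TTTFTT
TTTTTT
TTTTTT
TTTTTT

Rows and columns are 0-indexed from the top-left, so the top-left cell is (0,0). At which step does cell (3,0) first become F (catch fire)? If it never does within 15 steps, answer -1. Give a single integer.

Step 1: cell (3,0)='T' (+4 fires, +1 burnt)
Step 2: cell (3,0)='T' (+6 fires, +4 burnt)
Step 3: cell (3,0)='T' (+7 fires, +6 burnt)
Step 4: cell (3,0)='T' (+6 fires, +7 burnt)
Step 5: cell (3,0)='F' (+3 fires, +6 burnt)
  -> target ignites at step 5
Step 6: cell (3,0)='.' (+1 fires, +3 burnt)
Step 7: cell (3,0)='.' (+0 fires, +1 burnt)
  fire out at step 7

5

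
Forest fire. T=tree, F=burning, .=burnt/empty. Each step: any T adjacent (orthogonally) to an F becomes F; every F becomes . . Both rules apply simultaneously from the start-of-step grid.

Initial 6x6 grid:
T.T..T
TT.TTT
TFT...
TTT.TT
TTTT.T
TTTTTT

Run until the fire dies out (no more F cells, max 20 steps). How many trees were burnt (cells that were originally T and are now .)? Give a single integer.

Answer: 21

Derivation:
Step 1: +4 fires, +1 burnt (F count now 4)
Step 2: +4 fires, +4 burnt (F count now 4)
Step 3: +4 fires, +4 burnt (F count now 4)
Step 4: +3 fires, +4 burnt (F count now 3)
Step 5: +1 fires, +3 burnt (F count now 1)
Step 6: +1 fires, +1 burnt (F count now 1)
Step 7: +1 fires, +1 burnt (F count now 1)
Step 8: +1 fires, +1 burnt (F count now 1)
Step 9: +1 fires, +1 burnt (F count now 1)
Step 10: +1 fires, +1 burnt (F count now 1)
Step 11: +0 fires, +1 burnt (F count now 0)
Fire out after step 11
Initially T: 26, now '.': 31
Total burnt (originally-T cells now '.'): 21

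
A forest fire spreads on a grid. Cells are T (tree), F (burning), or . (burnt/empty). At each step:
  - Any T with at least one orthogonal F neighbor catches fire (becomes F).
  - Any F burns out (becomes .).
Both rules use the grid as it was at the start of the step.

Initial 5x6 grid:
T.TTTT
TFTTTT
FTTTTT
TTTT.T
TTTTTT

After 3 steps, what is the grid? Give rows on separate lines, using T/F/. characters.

Step 1: 4 trees catch fire, 2 burn out
  T.TTTT
  F.FTTT
  .FTTTT
  FTTT.T
  TTTTTT
Step 2: 6 trees catch fire, 4 burn out
  F.FTTT
  ...FTT
  ..FTTT
  .FTT.T
  FTTTTT
Step 3: 5 trees catch fire, 6 burn out
  ...FTT
  ....FT
  ...FTT
  ..FT.T
  .FTTTT

...FTT
....FT
...FTT
..FT.T
.FTTTT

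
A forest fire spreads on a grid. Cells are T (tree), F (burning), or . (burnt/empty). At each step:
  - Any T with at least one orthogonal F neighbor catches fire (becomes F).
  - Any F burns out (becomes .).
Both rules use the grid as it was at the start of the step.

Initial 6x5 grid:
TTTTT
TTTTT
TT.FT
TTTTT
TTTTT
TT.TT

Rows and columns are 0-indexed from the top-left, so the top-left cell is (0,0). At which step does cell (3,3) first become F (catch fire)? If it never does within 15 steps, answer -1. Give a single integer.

Step 1: cell (3,3)='F' (+3 fires, +1 burnt)
  -> target ignites at step 1
Step 2: cell (3,3)='.' (+6 fires, +3 burnt)
Step 3: cell (3,3)='.' (+7 fires, +6 burnt)
Step 4: cell (3,3)='.' (+6 fires, +7 burnt)
Step 5: cell (3,3)='.' (+4 fires, +6 burnt)
Step 6: cell (3,3)='.' (+1 fires, +4 burnt)
Step 7: cell (3,3)='.' (+0 fires, +1 burnt)
  fire out at step 7

1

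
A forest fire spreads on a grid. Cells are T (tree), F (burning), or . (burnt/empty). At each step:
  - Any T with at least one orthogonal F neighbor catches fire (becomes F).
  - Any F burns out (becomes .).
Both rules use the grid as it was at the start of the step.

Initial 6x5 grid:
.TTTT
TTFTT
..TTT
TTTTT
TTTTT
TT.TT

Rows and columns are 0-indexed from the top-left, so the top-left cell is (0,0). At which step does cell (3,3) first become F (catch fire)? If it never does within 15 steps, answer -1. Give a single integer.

Step 1: cell (3,3)='T' (+4 fires, +1 burnt)
Step 2: cell (3,3)='T' (+6 fires, +4 burnt)
Step 3: cell (3,3)='F' (+5 fires, +6 burnt)
  -> target ignites at step 3
Step 4: cell (3,3)='.' (+4 fires, +5 burnt)
Step 5: cell (3,3)='.' (+4 fires, +4 burnt)
Step 6: cell (3,3)='.' (+2 fires, +4 burnt)
Step 7: cell (3,3)='.' (+0 fires, +2 burnt)
  fire out at step 7

3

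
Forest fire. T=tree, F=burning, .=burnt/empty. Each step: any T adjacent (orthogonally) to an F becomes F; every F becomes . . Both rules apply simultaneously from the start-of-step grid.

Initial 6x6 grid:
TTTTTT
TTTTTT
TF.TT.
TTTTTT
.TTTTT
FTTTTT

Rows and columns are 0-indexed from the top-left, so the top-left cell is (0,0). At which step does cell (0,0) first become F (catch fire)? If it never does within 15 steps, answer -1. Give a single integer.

Step 1: cell (0,0)='T' (+4 fires, +2 burnt)
Step 2: cell (0,0)='T' (+7 fires, +4 burnt)
Step 3: cell (0,0)='F' (+6 fires, +7 burnt)
  -> target ignites at step 3
Step 4: cell (0,0)='.' (+6 fires, +6 burnt)
Step 5: cell (0,0)='.' (+6 fires, +6 burnt)
Step 6: cell (0,0)='.' (+2 fires, +6 burnt)
Step 7: cell (0,0)='.' (+0 fires, +2 burnt)
  fire out at step 7

3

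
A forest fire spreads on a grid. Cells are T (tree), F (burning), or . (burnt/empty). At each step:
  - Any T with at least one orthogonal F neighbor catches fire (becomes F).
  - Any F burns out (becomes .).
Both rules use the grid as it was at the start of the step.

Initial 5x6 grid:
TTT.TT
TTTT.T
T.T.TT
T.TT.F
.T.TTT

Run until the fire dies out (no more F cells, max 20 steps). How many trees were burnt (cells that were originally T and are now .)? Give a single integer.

Answer: 20

Derivation:
Step 1: +2 fires, +1 burnt (F count now 2)
Step 2: +3 fires, +2 burnt (F count now 3)
Step 3: +2 fires, +3 burnt (F count now 2)
Step 4: +2 fires, +2 burnt (F count now 2)
Step 5: +1 fires, +2 burnt (F count now 1)
Step 6: +1 fires, +1 burnt (F count now 1)
Step 7: +1 fires, +1 burnt (F count now 1)
Step 8: +3 fires, +1 burnt (F count now 3)
Step 9: +2 fires, +3 burnt (F count now 2)
Step 10: +2 fires, +2 burnt (F count now 2)
Step 11: +1 fires, +2 burnt (F count now 1)
Step 12: +0 fires, +1 burnt (F count now 0)
Fire out after step 12
Initially T: 21, now '.': 29
Total burnt (originally-T cells now '.'): 20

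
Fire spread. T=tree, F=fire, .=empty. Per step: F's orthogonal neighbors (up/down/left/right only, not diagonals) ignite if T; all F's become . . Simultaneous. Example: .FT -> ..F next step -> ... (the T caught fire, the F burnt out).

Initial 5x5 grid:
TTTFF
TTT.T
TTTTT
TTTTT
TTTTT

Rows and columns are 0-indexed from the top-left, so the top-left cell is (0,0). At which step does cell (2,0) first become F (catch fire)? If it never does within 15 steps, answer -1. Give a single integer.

Step 1: cell (2,0)='T' (+2 fires, +2 burnt)
Step 2: cell (2,0)='T' (+3 fires, +2 burnt)
Step 3: cell (2,0)='T' (+5 fires, +3 burnt)
Step 4: cell (2,0)='T' (+5 fires, +5 burnt)
Step 5: cell (2,0)='F' (+4 fires, +5 burnt)
  -> target ignites at step 5
Step 6: cell (2,0)='.' (+2 fires, +4 burnt)
Step 7: cell (2,0)='.' (+1 fires, +2 burnt)
Step 8: cell (2,0)='.' (+0 fires, +1 burnt)
  fire out at step 8

5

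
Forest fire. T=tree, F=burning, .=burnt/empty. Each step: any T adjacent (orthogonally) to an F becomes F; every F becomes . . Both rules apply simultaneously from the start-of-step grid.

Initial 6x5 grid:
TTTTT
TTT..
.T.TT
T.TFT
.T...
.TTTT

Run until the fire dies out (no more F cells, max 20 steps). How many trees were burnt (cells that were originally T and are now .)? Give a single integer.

Step 1: +3 fires, +1 burnt (F count now 3)
Step 2: +1 fires, +3 burnt (F count now 1)
Step 3: +0 fires, +1 burnt (F count now 0)
Fire out after step 3
Initially T: 19, now '.': 15
Total burnt (originally-T cells now '.'): 4

Answer: 4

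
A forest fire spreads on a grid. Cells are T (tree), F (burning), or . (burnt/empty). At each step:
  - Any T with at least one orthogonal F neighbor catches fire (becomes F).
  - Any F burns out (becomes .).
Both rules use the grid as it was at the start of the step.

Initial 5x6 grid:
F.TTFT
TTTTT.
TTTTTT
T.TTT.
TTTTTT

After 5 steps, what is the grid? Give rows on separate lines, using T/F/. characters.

Step 1: 4 trees catch fire, 2 burn out
  ..TF.F
  FTTTF.
  TTTTTT
  T.TTT.
  TTTTTT
Step 2: 5 trees catch fire, 4 burn out
  ..F...
  .FTF..
  FTTTFT
  T.TTT.
  TTTTTT
Step 3: 6 trees catch fire, 5 burn out
  ......
  ..F...
  .FTF.F
  F.TTF.
  TTTTTT
Step 4: 4 trees catch fire, 6 burn out
  ......
  ......
  ..F...
  ..TF..
  FTTTFT
Step 5: 4 trees catch fire, 4 burn out
  ......
  ......
  ......
  ..F...
  .FTF.F

......
......
......
..F...
.FTF.F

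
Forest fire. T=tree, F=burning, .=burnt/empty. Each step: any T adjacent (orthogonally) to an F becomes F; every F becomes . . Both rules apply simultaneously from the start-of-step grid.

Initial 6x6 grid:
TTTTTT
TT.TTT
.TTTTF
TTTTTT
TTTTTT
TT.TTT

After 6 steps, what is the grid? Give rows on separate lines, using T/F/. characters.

Step 1: 3 trees catch fire, 1 burn out
  TTTTTT
  TT.TTF
  .TTTF.
  TTTTTF
  TTTTTT
  TT.TTT
Step 2: 5 trees catch fire, 3 burn out
  TTTTTF
  TT.TF.
  .TTF..
  TTTTF.
  TTTTTF
  TT.TTT
Step 3: 6 trees catch fire, 5 burn out
  TTTTF.
  TT.F..
  .TF...
  TTTF..
  TTTTF.
  TT.TTF
Step 4: 5 trees catch fire, 6 burn out
  TTTF..
  TT....
  .F....
  TTF...
  TTTF..
  TT.TF.
Step 5: 5 trees catch fire, 5 burn out
  TTF...
  TF....
  ......
  TF....
  TTF...
  TT.F..
Step 6: 4 trees catch fire, 5 burn out
  TF....
  F.....
  ......
  F.....
  TF....
  TT....

TF....
F.....
......
F.....
TF....
TT....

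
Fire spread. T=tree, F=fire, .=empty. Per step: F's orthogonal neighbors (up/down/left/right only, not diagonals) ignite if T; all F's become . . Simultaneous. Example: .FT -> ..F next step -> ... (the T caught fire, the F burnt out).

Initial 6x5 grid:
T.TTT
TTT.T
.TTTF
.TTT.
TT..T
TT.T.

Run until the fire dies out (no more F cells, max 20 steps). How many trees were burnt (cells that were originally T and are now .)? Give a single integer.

Answer: 18

Derivation:
Step 1: +2 fires, +1 burnt (F count now 2)
Step 2: +3 fires, +2 burnt (F count now 3)
Step 3: +4 fires, +3 burnt (F count now 4)
Step 4: +3 fires, +4 burnt (F count now 3)
Step 5: +2 fires, +3 burnt (F count now 2)
Step 6: +3 fires, +2 burnt (F count now 3)
Step 7: +1 fires, +3 burnt (F count now 1)
Step 8: +0 fires, +1 burnt (F count now 0)
Fire out after step 8
Initially T: 20, now '.': 28
Total burnt (originally-T cells now '.'): 18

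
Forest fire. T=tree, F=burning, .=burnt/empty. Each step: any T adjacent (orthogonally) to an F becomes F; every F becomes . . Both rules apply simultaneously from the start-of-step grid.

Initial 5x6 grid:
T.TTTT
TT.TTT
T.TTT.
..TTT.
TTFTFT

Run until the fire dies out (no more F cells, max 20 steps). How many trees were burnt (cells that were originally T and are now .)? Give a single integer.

Answer: 17

Derivation:
Step 1: +5 fires, +2 burnt (F count now 5)
Step 2: +4 fires, +5 burnt (F count now 4)
Step 3: +2 fires, +4 burnt (F count now 2)
Step 4: +3 fires, +2 burnt (F count now 3)
Step 5: +2 fires, +3 burnt (F count now 2)
Step 6: +1 fires, +2 burnt (F count now 1)
Step 7: +0 fires, +1 burnt (F count now 0)
Fire out after step 7
Initially T: 21, now '.': 26
Total burnt (originally-T cells now '.'): 17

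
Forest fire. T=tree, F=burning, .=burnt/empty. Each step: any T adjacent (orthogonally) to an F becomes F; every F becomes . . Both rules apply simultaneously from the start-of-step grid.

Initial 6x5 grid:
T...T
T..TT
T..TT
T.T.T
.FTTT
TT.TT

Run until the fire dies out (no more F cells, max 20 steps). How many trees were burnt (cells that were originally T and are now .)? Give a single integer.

Answer: 14

Derivation:
Step 1: +2 fires, +1 burnt (F count now 2)
Step 2: +3 fires, +2 burnt (F count now 3)
Step 3: +2 fires, +3 burnt (F count now 2)
Step 4: +2 fires, +2 burnt (F count now 2)
Step 5: +1 fires, +2 burnt (F count now 1)
Step 6: +2 fires, +1 burnt (F count now 2)
Step 7: +2 fires, +2 burnt (F count now 2)
Step 8: +0 fires, +2 burnt (F count now 0)
Fire out after step 8
Initially T: 18, now '.': 26
Total burnt (originally-T cells now '.'): 14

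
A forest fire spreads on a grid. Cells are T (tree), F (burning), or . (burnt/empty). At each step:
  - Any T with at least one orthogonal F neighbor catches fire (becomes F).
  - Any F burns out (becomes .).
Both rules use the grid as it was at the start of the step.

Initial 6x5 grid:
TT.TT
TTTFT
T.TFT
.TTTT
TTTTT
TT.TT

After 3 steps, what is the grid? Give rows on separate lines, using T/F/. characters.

Step 1: 6 trees catch fire, 2 burn out
  TT.FT
  TTF.F
  T.F.F
  .TTFT
  TTTTT
  TT.TT
Step 2: 5 trees catch fire, 6 burn out
  TT..F
  TF...
  T....
  .TF.F
  TTTFT
  TT.TT
Step 3: 6 trees catch fire, 5 burn out
  TF...
  F....
  T....
  .F...
  TTF.F
  TT.FT

TF...
F....
T....
.F...
TTF.F
TT.FT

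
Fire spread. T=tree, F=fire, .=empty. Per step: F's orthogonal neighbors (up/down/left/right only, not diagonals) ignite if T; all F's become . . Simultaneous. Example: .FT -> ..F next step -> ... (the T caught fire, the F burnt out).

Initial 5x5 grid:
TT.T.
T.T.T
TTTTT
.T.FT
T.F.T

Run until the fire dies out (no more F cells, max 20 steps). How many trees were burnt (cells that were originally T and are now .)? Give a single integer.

Step 1: +2 fires, +2 burnt (F count now 2)
Step 2: +3 fires, +2 burnt (F count now 3)
Step 3: +3 fires, +3 burnt (F count now 3)
Step 4: +2 fires, +3 burnt (F count now 2)
Step 5: +1 fires, +2 burnt (F count now 1)
Step 6: +1 fires, +1 burnt (F count now 1)
Step 7: +1 fires, +1 burnt (F count now 1)
Step 8: +0 fires, +1 burnt (F count now 0)
Fire out after step 8
Initially T: 15, now '.': 23
Total burnt (originally-T cells now '.'): 13

Answer: 13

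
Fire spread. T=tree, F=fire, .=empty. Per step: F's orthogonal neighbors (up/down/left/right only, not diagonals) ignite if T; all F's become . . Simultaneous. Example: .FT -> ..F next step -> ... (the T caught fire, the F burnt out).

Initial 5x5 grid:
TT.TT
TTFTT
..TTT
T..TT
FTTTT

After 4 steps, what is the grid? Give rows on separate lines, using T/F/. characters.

Step 1: 5 trees catch fire, 2 burn out
  TT.TT
  TF.FT
  ..FTT
  F..TT
  .FTTT
Step 2: 6 trees catch fire, 5 burn out
  TF.FT
  F...F
  ...FT
  ...TT
  ..FTT
Step 3: 5 trees catch fire, 6 burn out
  F...F
  .....
  ....F
  ...FT
  ...FT
Step 4: 2 trees catch fire, 5 burn out
  .....
  .....
  .....
  ....F
  ....F

.....
.....
.....
....F
....F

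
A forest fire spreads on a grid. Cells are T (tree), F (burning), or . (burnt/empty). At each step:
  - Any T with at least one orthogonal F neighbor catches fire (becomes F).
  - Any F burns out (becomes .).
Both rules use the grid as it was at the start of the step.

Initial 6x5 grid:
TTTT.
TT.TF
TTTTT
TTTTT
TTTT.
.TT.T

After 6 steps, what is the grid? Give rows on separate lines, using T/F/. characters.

Step 1: 2 trees catch fire, 1 burn out
  TTTT.
  TT.F.
  TTTTF
  TTTTT
  TTTT.
  .TT.T
Step 2: 3 trees catch fire, 2 burn out
  TTTF.
  TT...
  TTTF.
  TTTTF
  TTTT.
  .TT.T
Step 3: 3 trees catch fire, 3 burn out
  TTF..
  TT...
  TTF..
  TTTF.
  TTTT.
  .TT.T
Step 4: 4 trees catch fire, 3 burn out
  TF...
  TT...
  TF...
  TTF..
  TTTF.
  .TT.T
Step 5: 5 trees catch fire, 4 burn out
  F....
  TF...
  F....
  TF...
  TTF..
  .TT.T
Step 6: 4 trees catch fire, 5 burn out
  .....
  F....
  .....
  F....
  TF...
  .TF.T

.....
F....
.....
F....
TF...
.TF.T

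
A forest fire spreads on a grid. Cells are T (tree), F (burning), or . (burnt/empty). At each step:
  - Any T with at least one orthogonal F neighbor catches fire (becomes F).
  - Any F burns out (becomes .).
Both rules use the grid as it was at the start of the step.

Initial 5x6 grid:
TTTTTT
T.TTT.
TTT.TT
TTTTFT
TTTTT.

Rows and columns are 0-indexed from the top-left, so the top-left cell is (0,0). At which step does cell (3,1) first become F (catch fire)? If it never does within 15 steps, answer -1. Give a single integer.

Step 1: cell (3,1)='T' (+4 fires, +1 burnt)
Step 2: cell (3,1)='T' (+4 fires, +4 burnt)
Step 3: cell (3,1)='F' (+5 fires, +4 burnt)
  -> target ignites at step 3
Step 4: cell (3,1)='.' (+6 fires, +5 burnt)
Step 5: cell (3,1)='.' (+3 fires, +6 burnt)
Step 6: cell (3,1)='.' (+2 fires, +3 burnt)
Step 7: cell (3,1)='.' (+1 fires, +2 burnt)
Step 8: cell (3,1)='.' (+0 fires, +1 burnt)
  fire out at step 8

3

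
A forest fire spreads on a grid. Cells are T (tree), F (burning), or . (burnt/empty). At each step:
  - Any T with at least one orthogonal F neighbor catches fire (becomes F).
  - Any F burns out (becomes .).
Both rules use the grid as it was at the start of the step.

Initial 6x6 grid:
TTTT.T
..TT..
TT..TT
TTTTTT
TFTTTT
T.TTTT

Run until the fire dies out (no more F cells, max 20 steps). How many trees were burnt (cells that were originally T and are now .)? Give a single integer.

Step 1: +3 fires, +1 burnt (F count now 3)
Step 2: +6 fires, +3 burnt (F count now 6)
Step 3: +4 fires, +6 burnt (F count now 4)
Step 4: +3 fires, +4 burnt (F count now 3)
Step 5: +3 fires, +3 burnt (F count now 3)
Step 6: +1 fires, +3 burnt (F count now 1)
Step 7: +0 fires, +1 burnt (F count now 0)
Fire out after step 7
Initially T: 27, now '.': 29
Total burnt (originally-T cells now '.'): 20

Answer: 20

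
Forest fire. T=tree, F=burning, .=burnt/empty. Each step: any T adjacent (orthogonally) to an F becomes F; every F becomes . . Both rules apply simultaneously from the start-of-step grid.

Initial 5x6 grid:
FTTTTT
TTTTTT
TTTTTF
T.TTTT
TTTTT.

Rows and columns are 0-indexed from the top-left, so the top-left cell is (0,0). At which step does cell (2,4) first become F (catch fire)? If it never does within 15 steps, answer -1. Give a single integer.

Step 1: cell (2,4)='F' (+5 fires, +2 burnt)
  -> target ignites at step 1
Step 2: cell (2,4)='.' (+7 fires, +5 burnt)
Step 3: cell (2,4)='.' (+9 fires, +7 burnt)
Step 4: cell (2,4)='.' (+3 fires, +9 burnt)
Step 5: cell (2,4)='.' (+2 fires, +3 burnt)
Step 6: cell (2,4)='.' (+0 fires, +2 burnt)
  fire out at step 6

1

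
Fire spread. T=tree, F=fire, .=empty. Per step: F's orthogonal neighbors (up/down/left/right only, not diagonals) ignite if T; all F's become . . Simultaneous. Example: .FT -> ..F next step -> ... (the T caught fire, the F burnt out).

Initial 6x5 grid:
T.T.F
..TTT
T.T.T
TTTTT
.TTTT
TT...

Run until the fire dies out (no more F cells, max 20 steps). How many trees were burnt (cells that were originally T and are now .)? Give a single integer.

Step 1: +1 fires, +1 burnt (F count now 1)
Step 2: +2 fires, +1 burnt (F count now 2)
Step 3: +2 fires, +2 burnt (F count now 2)
Step 4: +4 fires, +2 burnt (F count now 4)
Step 5: +2 fires, +4 burnt (F count now 2)
Step 6: +2 fires, +2 burnt (F count now 2)
Step 7: +2 fires, +2 burnt (F count now 2)
Step 8: +2 fires, +2 burnt (F count now 2)
Step 9: +1 fires, +2 burnt (F count now 1)
Step 10: +0 fires, +1 burnt (F count now 0)
Fire out after step 10
Initially T: 19, now '.': 29
Total burnt (originally-T cells now '.'): 18

Answer: 18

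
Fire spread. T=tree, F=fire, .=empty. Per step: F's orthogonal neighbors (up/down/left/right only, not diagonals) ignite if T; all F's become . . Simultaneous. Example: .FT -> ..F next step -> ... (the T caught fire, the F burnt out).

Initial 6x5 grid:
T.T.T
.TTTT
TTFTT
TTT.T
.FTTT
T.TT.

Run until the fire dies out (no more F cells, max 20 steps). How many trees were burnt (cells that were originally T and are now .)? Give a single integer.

Answer: 19

Derivation:
Step 1: +6 fires, +2 burnt (F count now 6)
Step 2: +8 fires, +6 burnt (F count now 8)
Step 3: +4 fires, +8 burnt (F count now 4)
Step 4: +1 fires, +4 burnt (F count now 1)
Step 5: +0 fires, +1 burnt (F count now 0)
Fire out after step 5
Initially T: 21, now '.': 28
Total burnt (originally-T cells now '.'): 19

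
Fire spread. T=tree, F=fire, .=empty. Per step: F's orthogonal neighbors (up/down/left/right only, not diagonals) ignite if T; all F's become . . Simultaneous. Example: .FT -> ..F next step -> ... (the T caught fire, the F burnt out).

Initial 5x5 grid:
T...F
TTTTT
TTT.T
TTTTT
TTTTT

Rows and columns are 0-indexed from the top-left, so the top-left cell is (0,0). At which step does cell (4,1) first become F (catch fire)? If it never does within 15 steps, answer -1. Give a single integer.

Step 1: cell (4,1)='T' (+1 fires, +1 burnt)
Step 2: cell (4,1)='T' (+2 fires, +1 burnt)
Step 3: cell (4,1)='T' (+2 fires, +2 burnt)
Step 4: cell (4,1)='T' (+4 fires, +2 burnt)
Step 5: cell (4,1)='T' (+4 fires, +4 burnt)
Step 6: cell (4,1)='T' (+4 fires, +4 burnt)
Step 7: cell (4,1)='F' (+2 fires, +4 burnt)
  -> target ignites at step 7
Step 8: cell (4,1)='.' (+1 fires, +2 burnt)
Step 9: cell (4,1)='.' (+0 fires, +1 burnt)
  fire out at step 9

7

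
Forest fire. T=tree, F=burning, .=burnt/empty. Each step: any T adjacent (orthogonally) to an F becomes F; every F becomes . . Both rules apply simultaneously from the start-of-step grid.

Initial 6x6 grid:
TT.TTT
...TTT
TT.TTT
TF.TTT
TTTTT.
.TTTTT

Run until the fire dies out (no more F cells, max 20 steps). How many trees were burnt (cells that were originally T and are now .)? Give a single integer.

Answer: 25

Derivation:
Step 1: +3 fires, +1 burnt (F count now 3)
Step 2: +4 fires, +3 burnt (F count now 4)
Step 3: +2 fires, +4 burnt (F count now 2)
Step 4: +3 fires, +2 burnt (F count now 3)
Step 5: +3 fires, +3 burnt (F count now 3)
Step 6: +4 fires, +3 burnt (F count now 4)
Step 7: +3 fires, +4 burnt (F count now 3)
Step 8: +2 fires, +3 burnt (F count now 2)
Step 9: +1 fires, +2 burnt (F count now 1)
Step 10: +0 fires, +1 burnt (F count now 0)
Fire out after step 10
Initially T: 27, now '.': 34
Total burnt (originally-T cells now '.'): 25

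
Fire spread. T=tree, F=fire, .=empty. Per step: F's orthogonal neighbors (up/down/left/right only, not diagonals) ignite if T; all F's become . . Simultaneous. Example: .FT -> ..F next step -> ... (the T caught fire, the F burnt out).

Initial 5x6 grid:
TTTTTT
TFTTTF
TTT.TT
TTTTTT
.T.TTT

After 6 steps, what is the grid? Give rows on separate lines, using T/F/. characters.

Step 1: 7 trees catch fire, 2 burn out
  TFTTTF
  F.FTF.
  TFT.TF
  TTTTTT
  .T.TTT
Step 2: 9 trees catch fire, 7 burn out
  F.FTF.
  ...F..
  F.F.F.
  TFTTTF
  .T.TTT
Step 3: 6 trees catch fire, 9 burn out
  ...F..
  ......
  ......
  F.FTF.
  .F.TTF
Step 4: 2 trees catch fire, 6 burn out
  ......
  ......
  ......
  ...F..
  ...TF.
Step 5: 1 trees catch fire, 2 burn out
  ......
  ......
  ......
  ......
  ...F..
Step 6: 0 trees catch fire, 1 burn out
  ......
  ......
  ......
  ......
  ......

......
......
......
......
......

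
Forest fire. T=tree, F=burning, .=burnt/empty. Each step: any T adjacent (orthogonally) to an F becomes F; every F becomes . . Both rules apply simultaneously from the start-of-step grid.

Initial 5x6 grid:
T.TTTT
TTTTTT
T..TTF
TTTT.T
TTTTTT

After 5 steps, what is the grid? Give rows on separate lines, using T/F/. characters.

Step 1: 3 trees catch fire, 1 burn out
  T.TTTT
  TTTTTF
  T..TF.
  TTTT.F
  TTTTTT
Step 2: 4 trees catch fire, 3 burn out
  T.TTTF
  TTTTF.
  T..F..
  TTTT..
  TTTTTF
Step 3: 4 trees catch fire, 4 burn out
  T.TTF.
  TTTF..
  T.....
  TTTF..
  TTTTF.
Step 4: 4 trees catch fire, 4 burn out
  T.TF..
  TTF...
  T.....
  TTF...
  TTTF..
Step 5: 4 trees catch fire, 4 burn out
  T.F...
  TF....
  T.....
  TF....
  TTF...

T.F...
TF....
T.....
TF....
TTF...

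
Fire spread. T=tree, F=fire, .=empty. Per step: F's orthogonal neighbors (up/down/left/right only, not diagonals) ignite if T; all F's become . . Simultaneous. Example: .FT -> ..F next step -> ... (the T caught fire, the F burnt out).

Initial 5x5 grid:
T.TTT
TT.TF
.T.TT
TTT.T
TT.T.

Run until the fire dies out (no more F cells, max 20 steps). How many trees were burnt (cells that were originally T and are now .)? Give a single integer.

Answer: 7

Derivation:
Step 1: +3 fires, +1 burnt (F count now 3)
Step 2: +3 fires, +3 burnt (F count now 3)
Step 3: +1 fires, +3 burnt (F count now 1)
Step 4: +0 fires, +1 burnt (F count now 0)
Fire out after step 4
Initially T: 17, now '.': 15
Total burnt (originally-T cells now '.'): 7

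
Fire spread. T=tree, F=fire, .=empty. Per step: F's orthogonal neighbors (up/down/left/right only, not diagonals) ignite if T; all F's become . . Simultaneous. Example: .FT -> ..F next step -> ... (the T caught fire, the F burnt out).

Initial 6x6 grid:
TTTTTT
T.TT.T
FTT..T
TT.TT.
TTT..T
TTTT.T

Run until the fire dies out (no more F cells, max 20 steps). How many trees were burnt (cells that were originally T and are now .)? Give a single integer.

Answer: 22

Derivation:
Step 1: +3 fires, +1 burnt (F count now 3)
Step 2: +4 fires, +3 burnt (F count now 4)
Step 3: +4 fires, +4 burnt (F count now 4)
Step 4: +4 fires, +4 burnt (F count now 4)
Step 5: +2 fires, +4 burnt (F count now 2)
Step 6: +2 fires, +2 burnt (F count now 2)
Step 7: +1 fires, +2 burnt (F count now 1)
Step 8: +1 fires, +1 burnt (F count now 1)
Step 9: +1 fires, +1 burnt (F count now 1)
Step 10: +0 fires, +1 burnt (F count now 0)
Fire out after step 10
Initially T: 26, now '.': 32
Total burnt (originally-T cells now '.'): 22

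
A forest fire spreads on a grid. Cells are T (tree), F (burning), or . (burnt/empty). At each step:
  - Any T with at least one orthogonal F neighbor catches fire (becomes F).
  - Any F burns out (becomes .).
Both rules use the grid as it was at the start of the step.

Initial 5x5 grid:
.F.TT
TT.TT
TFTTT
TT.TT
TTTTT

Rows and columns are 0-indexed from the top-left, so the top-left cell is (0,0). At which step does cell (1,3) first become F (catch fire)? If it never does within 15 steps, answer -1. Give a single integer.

Step 1: cell (1,3)='T' (+4 fires, +2 burnt)
Step 2: cell (1,3)='T' (+4 fires, +4 burnt)
Step 3: cell (1,3)='F' (+5 fires, +4 burnt)
  -> target ignites at step 3
Step 4: cell (1,3)='.' (+4 fires, +5 burnt)
Step 5: cell (1,3)='.' (+2 fires, +4 burnt)
Step 6: cell (1,3)='.' (+0 fires, +2 burnt)
  fire out at step 6

3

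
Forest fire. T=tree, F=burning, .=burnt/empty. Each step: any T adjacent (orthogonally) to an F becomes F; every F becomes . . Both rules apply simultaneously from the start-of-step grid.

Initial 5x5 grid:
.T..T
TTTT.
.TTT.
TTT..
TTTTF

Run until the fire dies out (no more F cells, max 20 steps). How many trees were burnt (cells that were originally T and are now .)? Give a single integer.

Answer: 15

Derivation:
Step 1: +1 fires, +1 burnt (F count now 1)
Step 2: +1 fires, +1 burnt (F count now 1)
Step 3: +2 fires, +1 burnt (F count now 2)
Step 4: +3 fires, +2 burnt (F count now 3)
Step 5: +4 fires, +3 burnt (F count now 4)
Step 6: +2 fires, +4 burnt (F count now 2)
Step 7: +2 fires, +2 burnt (F count now 2)
Step 8: +0 fires, +2 burnt (F count now 0)
Fire out after step 8
Initially T: 16, now '.': 24
Total burnt (originally-T cells now '.'): 15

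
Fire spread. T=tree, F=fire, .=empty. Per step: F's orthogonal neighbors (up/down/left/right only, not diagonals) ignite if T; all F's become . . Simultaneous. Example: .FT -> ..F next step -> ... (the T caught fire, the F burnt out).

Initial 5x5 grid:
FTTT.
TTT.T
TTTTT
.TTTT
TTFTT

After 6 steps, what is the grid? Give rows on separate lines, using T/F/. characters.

Step 1: 5 trees catch fire, 2 burn out
  .FTT.
  FTT.T
  TTTTT
  .TFTT
  TF.FT
Step 2: 8 trees catch fire, 5 burn out
  ..FT.
  .FT.T
  FTFTT
  .F.FT
  F...F
Step 3: 5 trees catch fire, 8 burn out
  ...F.
  ..F.T
  .F.FT
  ....F
  .....
Step 4: 1 trees catch fire, 5 burn out
  .....
  ....T
  ....F
  .....
  .....
Step 5: 1 trees catch fire, 1 burn out
  .....
  ....F
  .....
  .....
  .....
Step 6: 0 trees catch fire, 1 burn out
  .....
  .....
  .....
  .....
  .....

.....
.....
.....
.....
.....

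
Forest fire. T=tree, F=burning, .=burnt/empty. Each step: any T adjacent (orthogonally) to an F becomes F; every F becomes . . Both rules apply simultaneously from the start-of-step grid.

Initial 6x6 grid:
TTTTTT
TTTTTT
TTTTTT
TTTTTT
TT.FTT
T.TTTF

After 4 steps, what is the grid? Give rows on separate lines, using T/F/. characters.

Step 1: 5 trees catch fire, 2 burn out
  TTTTTT
  TTTTTT
  TTTTTT
  TTTFTT
  TT..FF
  T.TFF.
Step 2: 5 trees catch fire, 5 burn out
  TTTTTT
  TTTTTT
  TTTFTT
  TTF.FF
  TT....
  T.F...
Step 3: 5 trees catch fire, 5 burn out
  TTTTTT
  TTTFTT
  TTF.FF
  TF....
  TT....
  T.....
Step 4: 7 trees catch fire, 5 burn out
  TTTFTT
  TTF.FF
  TF....
  F.....
  TF....
  T.....

TTTFTT
TTF.FF
TF....
F.....
TF....
T.....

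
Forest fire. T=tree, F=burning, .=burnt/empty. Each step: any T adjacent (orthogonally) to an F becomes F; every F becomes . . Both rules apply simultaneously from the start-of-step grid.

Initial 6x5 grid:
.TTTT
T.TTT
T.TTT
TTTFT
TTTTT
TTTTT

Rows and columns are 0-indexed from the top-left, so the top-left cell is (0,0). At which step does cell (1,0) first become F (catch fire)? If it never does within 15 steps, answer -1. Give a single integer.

Step 1: cell (1,0)='T' (+4 fires, +1 burnt)
Step 2: cell (1,0)='T' (+7 fires, +4 burnt)
Step 3: cell (1,0)='T' (+7 fires, +7 burnt)
Step 4: cell (1,0)='T' (+5 fires, +7 burnt)
Step 5: cell (1,0)='F' (+3 fires, +5 burnt)
  -> target ignites at step 5
Step 6: cell (1,0)='.' (+0 fires, +3 burnt)
  fire out at step 6

5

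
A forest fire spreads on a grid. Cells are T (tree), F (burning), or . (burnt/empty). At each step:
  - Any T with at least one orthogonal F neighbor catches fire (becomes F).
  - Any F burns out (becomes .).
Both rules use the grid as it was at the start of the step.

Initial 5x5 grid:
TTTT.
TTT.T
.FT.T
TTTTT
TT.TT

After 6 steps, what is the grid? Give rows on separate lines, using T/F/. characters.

Step 1: 3 trees catch fire, 1 burn out
  TTTT.
  TFT.T
  ..F.T
  TFTTT
  TT.TT
Step 2: 6 trees catch fire, 3 burn out
  TFTT.
  F.F.T
  ....T
  F.FTT
  TF.TT
Step 3: 4 trees catch fire, 6 burn out
  F.FT.
  ....T
  ....T
  ...FT
  F..TT
Step 4: 3 trees catch fire, 4 burn out
  ...F.
  ....T
  ....T
  ....F
  ...FT
Step 5: 2 trees catch fire, 3 burn out
  .....
  ....T
  ....F
  .....
  ....F
Step 6: 1 trees catch fire, 2 burn out
  .....
  ....F
  .....
  .....
  .....

.....
....F
.....
.....
.....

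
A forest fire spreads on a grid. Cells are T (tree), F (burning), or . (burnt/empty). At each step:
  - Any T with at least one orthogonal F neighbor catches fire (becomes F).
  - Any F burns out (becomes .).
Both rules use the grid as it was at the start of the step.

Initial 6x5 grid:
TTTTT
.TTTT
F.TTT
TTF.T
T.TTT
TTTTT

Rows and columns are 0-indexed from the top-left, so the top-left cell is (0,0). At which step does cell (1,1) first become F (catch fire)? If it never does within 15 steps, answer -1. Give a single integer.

Step 1: cell (1,1)='T' (+4 fires, +2 burnt)
Step 2: cell (1,1)='T' (+5 fires, +4 burnt)
Step 3: cell (1,1)='F' (+8 fires, +5 burnt)
  -> target ignites at step 3
Step 4: cell (1,1)='.' (+5 fires, +8 burnt)
Step 5: cell (1,1)='.' (+2 fires, +5 burnt)
Step 6: cell (1,1)='.' (+0 fires, +2 burnt)
  fire out at step 6

3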